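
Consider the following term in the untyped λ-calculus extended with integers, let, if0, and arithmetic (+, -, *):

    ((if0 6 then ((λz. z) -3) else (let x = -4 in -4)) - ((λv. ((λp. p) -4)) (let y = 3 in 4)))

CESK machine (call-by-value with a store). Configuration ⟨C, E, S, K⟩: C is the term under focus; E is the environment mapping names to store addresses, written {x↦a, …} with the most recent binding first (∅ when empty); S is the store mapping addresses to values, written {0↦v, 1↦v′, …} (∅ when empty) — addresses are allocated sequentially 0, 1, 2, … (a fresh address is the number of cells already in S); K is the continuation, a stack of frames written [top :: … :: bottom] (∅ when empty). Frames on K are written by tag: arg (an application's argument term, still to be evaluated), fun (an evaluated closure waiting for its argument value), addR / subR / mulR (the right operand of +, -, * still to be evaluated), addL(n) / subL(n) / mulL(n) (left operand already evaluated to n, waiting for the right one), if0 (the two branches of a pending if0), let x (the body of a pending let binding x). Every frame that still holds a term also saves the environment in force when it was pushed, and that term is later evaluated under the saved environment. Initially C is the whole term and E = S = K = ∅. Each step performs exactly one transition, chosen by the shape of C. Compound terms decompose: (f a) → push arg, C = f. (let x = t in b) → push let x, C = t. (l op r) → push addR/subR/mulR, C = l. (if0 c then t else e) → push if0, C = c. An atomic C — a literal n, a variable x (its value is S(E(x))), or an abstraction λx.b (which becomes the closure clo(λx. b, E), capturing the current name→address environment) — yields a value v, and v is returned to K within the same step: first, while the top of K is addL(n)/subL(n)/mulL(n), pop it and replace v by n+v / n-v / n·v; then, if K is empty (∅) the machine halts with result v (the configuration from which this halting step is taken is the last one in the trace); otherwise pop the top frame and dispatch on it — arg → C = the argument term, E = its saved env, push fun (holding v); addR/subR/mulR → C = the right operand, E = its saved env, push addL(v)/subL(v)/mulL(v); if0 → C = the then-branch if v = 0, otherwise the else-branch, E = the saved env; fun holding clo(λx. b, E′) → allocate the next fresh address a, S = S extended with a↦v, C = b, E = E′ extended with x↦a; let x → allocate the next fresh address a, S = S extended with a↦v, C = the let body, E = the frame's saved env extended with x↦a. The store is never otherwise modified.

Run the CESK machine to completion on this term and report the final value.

Answer: 0

Machine steps:
[0] [C=((if0 6 then ((λz. z) -3) else (let x = -4 in -4)) - ((λv. ((λp. p) -4)) (let y = 3 in 4))) | E=∅ | S=∅ | K=∅]
[1] [C=(if0 6 then ((λz. z) -3) else (let x = -4 in -4)) | E=∅ | S=∅ | K=[subR]]
[2] [C=6 | E=∅ | S=∅ | K=[if0 :: subR]]
[3] [C=(let x = -4 in -4) | E=∅ | S=∅ | K=[subR]]
[4] [C=-4 | E=∅ | S=∅ | K=[let x :: subR]]
[5] [C=-4 | E={x↦0} | S={0↦-4} | K=[subR]]
[6] [C=((λv. ((λp. p) -4)) (let y = 3 in 4)) | E=∅ | S={0↦-4} | K=[subL(-4)]]
[7] [C=(λv. ((λp. p) -4)) | E=∅ | S={0↦-4} | K=[arg :: subL(-4)]]
[8] [C=(let y = 3 in 4) | E=∅ | S={0↦-4} | K=[fun :: subL(-4)]]
[9] [C=3 | E=∅ | S={0↦-4} | K=[let y :: fun :: subL(-4)]]
[10] [C=4 | E={y↦1} | S={0↦-4, 1↦3} | K=[fun :: subL(-4)]]
[11] [C=((λp. p) -4) | E={v↦2} | S={0↦-4, 1↦3, 2↦4} | K=[subL(-4)]]
[12] [C=(λp. p) | E={v↦2} | S={0↦-4, 1↦3, 2↦4} | K=[arg :: subL(-4)]]
[13] [C=-4 | E={v↦2} | S={0↦-4, 1↦3, 2↦4} | K=[fun :: subL(-4)]]
[14] [C=p | E={p↦3, v↦2} | S={0↦-4, 1↦3, 2↦4, 3↦-4} | K=[subL(-4)]]
→ final value 0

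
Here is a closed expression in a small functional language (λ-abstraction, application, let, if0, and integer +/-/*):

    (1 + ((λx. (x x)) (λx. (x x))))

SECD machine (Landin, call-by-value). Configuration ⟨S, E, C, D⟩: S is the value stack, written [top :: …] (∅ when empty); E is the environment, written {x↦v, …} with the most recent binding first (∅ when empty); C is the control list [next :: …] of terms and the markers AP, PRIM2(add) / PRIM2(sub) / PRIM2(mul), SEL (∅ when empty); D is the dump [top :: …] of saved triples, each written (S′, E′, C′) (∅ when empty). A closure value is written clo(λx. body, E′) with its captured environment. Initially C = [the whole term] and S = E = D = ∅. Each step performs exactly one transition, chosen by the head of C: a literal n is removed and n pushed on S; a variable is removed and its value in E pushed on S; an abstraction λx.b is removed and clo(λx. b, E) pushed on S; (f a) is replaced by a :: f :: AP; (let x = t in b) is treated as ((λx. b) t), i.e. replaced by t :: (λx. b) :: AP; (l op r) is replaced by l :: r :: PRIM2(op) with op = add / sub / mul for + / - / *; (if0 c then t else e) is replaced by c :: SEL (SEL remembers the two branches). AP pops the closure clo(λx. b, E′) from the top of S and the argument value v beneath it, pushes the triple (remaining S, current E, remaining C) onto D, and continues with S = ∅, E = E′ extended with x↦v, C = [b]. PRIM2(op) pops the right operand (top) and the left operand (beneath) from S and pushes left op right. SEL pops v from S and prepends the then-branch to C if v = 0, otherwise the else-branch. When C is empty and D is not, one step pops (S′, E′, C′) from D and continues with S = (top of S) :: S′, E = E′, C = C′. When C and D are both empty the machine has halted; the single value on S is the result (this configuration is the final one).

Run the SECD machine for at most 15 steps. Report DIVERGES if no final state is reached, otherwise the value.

t=0: <S=∅, E=∅, C=[(1 + ((λx. (x x)) (λx. (x x))))], D=∅>
t=1: <S=∅, E=∅, C=[1 :: ((λx. (x x)) (λx. (x x))) :: PRIM2(add)], D=∅>
t=2: <S=[1], E=∅, C=[((λx. (x x)) (λx. (x x))) :: PRIM2(add)], D=∅>
t=3: <S=[1], E=∅, C=[(λx. (x x)) :: (λx. (x x)) :: AP :: PRIM2(add)], D=∅>
t=4: <S=[clo(λx. (x x), ∅) :: 1], E=∅, C=[(λx. (x x)) :: AP :: PRIM2(add)], D=∅>
t=5: <S=[clo(λx. (x x), ∅) :: clo(λx. (x x), ∅) :: 1], E=∅, C=[AP :: PRIM2(add)], D=∅>
t=6: <S=∅, E={x↦clo(λx. (x x), ∅)}, C=[(x x)], D=[([1], ∅, [PRIM2(add)])]>
t=7: <S=∅, E={x↦clo(λx. (x x), ∅)}, C=[x :: x :: AP], D=[([1], ∅, [PRIM2(add)])]>
t=8: <S=[clo(λx. (x x), ∅)], E={x↦clo(λx. (x x), ∅)}, C=[x :: AP], D=[([1], ∅, [PRIM2(add)])]>
t=9: <S=[clo(λx. (x x), ∅) :: clo(λx. (x x), ∅)], E={x↦clo(λx. (x x), ∅)}, C=[AP], D=[([1], ∅, [PRIM2(add)])]>
t=10: <S=∅, E={x↦clo(λx. (x x), ∅)}, C=[(x x)], D=[(∅, {x↦clo(λx. (x x), ∅)}, ∅) :: ([1], ∅, [PRIM2(add)])]>
t=11: <S=∅, E={x↦clo(λx. (x x), ∅)}, C=[x :: x :: AP], D=[(∅, {x↦clo(λx. (x x), ∅)}, ∅) :: ([1], ∅, [PRIM2(add)])]>
t=12: <S=[clo(λx. (x x), ∅)], E={x↦clo(λx. (x x), ∅)}, C=[x :: AP], D=[(∅, {x↦clo(λx. (x x), ∅)}, ∅) :: ([1], ∅, [PRIM2(add)])]>
t=13: <S=[clo(λx. (x x), ∅) :: clo(λx. (x x), ∅)], E={x↦clo(λx. (x x), ∅)}, C=[AP], D=[(∅, {x↦clo(λx. (x x), ∅)}, ∅) :: ([1], ∅, [PRIM2(add)])]>
t=14: <S=∅, E={x↦clo(λx. (x x), ∅)}, C=[(x x)], D=[(∅, {x↦clo(λx. (x x), ∅)}, ∅) :: (∅, {x↦clo(λx. (x x), ∅)}, ∅) :: ([1], ∅, [PRIM2(add)])]>
t=15: <S=∅, E={x↦clo(λx. (x x), ∅)}, C=[x :: x :: AP], D=[(∅, {x↦clo(λx. (x x), ∅)}, ∅) :: (∅, {x↦clo(λx. (x x), ∅)}, ∅) :: ([1], ∅, [PRIM2(add)])]>
→ 15 transitions taken and the configuration is still not final: no result within 15 steps

Answer: DIVERGES (no final state within 15 steps)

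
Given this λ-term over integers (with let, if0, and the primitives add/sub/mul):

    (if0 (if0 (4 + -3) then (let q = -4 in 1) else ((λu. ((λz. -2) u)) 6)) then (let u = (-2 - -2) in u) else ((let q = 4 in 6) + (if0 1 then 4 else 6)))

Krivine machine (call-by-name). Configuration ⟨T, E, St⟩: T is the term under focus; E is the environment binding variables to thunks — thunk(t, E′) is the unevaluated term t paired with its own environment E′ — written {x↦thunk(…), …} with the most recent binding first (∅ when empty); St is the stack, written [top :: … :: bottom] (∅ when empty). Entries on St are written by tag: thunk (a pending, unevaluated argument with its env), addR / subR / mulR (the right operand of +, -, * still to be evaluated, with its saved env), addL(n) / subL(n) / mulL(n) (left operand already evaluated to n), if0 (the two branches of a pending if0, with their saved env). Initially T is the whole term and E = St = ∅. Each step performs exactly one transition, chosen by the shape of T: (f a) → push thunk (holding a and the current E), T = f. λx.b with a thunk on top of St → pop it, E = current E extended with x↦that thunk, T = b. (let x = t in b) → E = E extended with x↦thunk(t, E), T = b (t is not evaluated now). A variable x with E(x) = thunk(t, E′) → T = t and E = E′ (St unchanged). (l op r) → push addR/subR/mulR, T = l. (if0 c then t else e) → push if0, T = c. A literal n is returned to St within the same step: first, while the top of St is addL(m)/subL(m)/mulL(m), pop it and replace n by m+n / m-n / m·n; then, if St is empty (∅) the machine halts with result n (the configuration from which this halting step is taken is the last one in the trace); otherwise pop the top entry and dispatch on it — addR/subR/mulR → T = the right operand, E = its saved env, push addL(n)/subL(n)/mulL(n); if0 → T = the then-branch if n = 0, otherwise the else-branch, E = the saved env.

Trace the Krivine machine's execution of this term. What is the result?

t=0: [T=(if0 (if0 (4 + -3) then (let q = -4 in 1) else ((λu. ((λz. -2) u)) 6)) then (let u = (-2 - -2) in u) else ((let q = 4 in 6) + (if0 1 then 4 else 6))) | E=∅ | St=∅]
t=1: [T=(if0 (4 + -3) then (let q = -4 in 1) else ((λu. ((λz. -2) u)) 6)) | E=∅ | St=[if0]]
t=2: [T=(4 + -3) | E=∅ | St=[if0 :: if0]]
t=3: [T=4 | E=∅ | St=[addR :: if0 :: if0]]
t=4: [T=-3 | E=∅ | St=[addL(4) :: if0 :: if0]]
t=5: [T=((λu. ((λz. -2) u)) 6) | E=∅ | St=[if0]]
t=6: [T=(λu. ((λz. -2) u)) | E=∅ | St=[thunk :: if0]]
t=7: [T=((λz. -2) u) | E={u↦thunk(6, ∅)} | St=[if0]]
t=8: [T=(λz. -2) | E={u↦thunk(6, ∅)} | St=[thunk :: if0]]
t=9: [T=-2 | E={z↦thunk(u, {u↦thunk(6, ∅)}), u↦thunk(6, ∅)} | St=[if0]]
t=10: [T=((let q = 4 in 6) + (if0 1 then 4 else 6)) | E=∅ | St=∅]
t=11: [T=(let q = 4 in 6) | E=∅ | St=[addR]]
t=12: [T=6 | E={q↦thunk(4, ∅)} | St=[addR]]
t=13: [T=(if0 1 then 4 else 6) | E=∅ | St=[addL(6)]]
t=14: [T=1 | E=∅ | St=[if0 :: addL(6)]]
t=15: [T=6 | E=∅ | St=[addL(6)]]
→ final value 12

Answer: 12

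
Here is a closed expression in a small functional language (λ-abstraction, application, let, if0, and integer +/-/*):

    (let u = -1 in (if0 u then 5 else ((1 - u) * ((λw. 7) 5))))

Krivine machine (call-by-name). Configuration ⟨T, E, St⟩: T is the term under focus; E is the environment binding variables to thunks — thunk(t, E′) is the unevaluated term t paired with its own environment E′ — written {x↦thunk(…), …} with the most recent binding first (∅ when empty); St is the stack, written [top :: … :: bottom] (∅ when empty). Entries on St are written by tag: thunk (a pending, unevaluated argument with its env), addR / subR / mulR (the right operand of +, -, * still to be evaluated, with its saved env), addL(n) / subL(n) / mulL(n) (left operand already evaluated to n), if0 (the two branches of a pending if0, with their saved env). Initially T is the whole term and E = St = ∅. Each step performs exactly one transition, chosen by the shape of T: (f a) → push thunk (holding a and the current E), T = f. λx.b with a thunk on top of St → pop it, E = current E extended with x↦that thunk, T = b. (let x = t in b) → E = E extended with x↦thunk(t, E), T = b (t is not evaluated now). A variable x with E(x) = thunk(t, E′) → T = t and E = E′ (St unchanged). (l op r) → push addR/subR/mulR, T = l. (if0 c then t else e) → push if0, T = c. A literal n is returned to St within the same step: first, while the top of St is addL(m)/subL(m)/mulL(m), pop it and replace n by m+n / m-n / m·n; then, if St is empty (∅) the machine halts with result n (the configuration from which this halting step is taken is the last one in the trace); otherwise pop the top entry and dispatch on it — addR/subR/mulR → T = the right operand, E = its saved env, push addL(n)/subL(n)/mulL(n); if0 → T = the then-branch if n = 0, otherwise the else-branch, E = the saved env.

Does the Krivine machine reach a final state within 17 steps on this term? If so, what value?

Answer: 14

Derivation:
0. ⟨T=(let u = -1 in (if0 u then 5 else ((1 - u) * ((λw. 7) 5)))); E=∅; St=∅⟩
1. ⟨T=(if0 u then 5 else ((1 - u) * ((λw. 7) 5))); E={u↦thunk(-1, ∅)}; St=∅⟩
2. ⟨T=u; E={u↦thunk(-1, ∅)}; St=[if0]⟩
3. ⟨T=-1; E=∅; St=[if0]⟩
4. ⟨T=((1 - u) * ((λw. 7) 5)); E={u↦thunk(-1, ∅)}; St=∅⟩
5. ⟨T=(1 - u); E={u↦thunk(-1, ∅)}; St=[mulR]⟩
6. ⟨T=1; E={u↦thunk(-1, ∅)}; St=[subR :: mulR]⟩
7. ⟨T=u; E={u↦thunk(-1, ∅)}; St=[subL(1) :: mulR]⟩
8. ⟨T=-1; E=∅; St=[subL(1) :: mulR]⟩
9. ⟨T=((λw. 7) 5); E={u↦thunk(-1, ∅)}; St=[mulL(2)]⟩
10. ⟨T=(λw. 7); E={u↦thunk(-1, ∅)}; St=[thunk :: mulL(2)]⟩
11. ⟨T=7; E={w↦thunk(5, {u↦thunk(-1, ∅)}), u↦thunk(-1, ∅)}; St=[mulL(2)]⟩
→ final value 14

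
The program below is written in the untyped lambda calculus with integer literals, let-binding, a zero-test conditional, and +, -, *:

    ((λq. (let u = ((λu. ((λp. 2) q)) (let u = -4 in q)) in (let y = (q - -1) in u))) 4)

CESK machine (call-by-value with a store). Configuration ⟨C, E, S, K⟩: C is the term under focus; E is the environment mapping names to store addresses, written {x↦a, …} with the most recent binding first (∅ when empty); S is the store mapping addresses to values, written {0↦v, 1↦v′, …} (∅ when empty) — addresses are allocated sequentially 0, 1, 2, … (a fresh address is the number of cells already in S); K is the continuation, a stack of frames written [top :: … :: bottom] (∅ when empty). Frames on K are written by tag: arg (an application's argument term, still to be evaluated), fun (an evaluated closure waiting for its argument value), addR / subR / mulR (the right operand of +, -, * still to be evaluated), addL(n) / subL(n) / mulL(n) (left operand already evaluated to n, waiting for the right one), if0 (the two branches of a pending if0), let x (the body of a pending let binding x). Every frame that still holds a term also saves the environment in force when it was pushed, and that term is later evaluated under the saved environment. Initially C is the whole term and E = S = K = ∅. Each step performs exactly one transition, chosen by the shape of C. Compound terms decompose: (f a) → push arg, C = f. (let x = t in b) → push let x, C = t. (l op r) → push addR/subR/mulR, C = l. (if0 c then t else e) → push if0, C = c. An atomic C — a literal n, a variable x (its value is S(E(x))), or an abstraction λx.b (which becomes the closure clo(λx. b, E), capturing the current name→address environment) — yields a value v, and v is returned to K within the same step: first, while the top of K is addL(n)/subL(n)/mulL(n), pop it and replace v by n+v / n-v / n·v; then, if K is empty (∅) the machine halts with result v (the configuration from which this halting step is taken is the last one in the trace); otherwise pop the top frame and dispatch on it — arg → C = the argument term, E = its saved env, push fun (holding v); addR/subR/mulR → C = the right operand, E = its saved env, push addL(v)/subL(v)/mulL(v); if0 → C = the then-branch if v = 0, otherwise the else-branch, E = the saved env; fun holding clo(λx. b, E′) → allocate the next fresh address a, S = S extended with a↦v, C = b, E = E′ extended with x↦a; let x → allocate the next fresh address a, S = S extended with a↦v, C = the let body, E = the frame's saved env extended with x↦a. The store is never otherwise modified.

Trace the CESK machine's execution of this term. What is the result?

0. [C=((λq. (let u = ((λu. ((λp. 2) q)) (let u = -4 in q)) in (let y = (q - -1) in u))) 4) | E=∅ | S=∅ | K=∅]
1. [C=(λq. (let u = ((λu. ((λp. 2) q)) (let u = -4 in q)) in (let y = (q - -1) in u))) | E=∅ | S=∅ | K=[arg]]
2. [C=4 | E=∅ | S=∅ | K=[fun]]
3. [C=(let u = ((λu. ((λp. 2) q)) (let u = -4 in q)) in (let y = (q - -1) in u)) | E={q↦0} | S={0↦4} | K=∅]
4. [C=((λu. ((λp. 2) q)) (let u = -4 in q)) | E={q↦0} | S={0↦4} | K=[let u]]
5. [C=(λu. ((λp. 2) q)) | E={q↦0} | S={0↦4} | K=[arg :: let u]]
6. [C=(let u = -4 in q) | E={q↦0} | S={0↦4} | K=[fun :: let u]]
7. [C=-4 | E={q↦0} | S={0↦4} | K=[let u :: fun :: let u]]
8. [C=q | E={u↦1, q↦0} | S={0↦4, 1↦-4} | K=[fun :: let u]]
9. [C=((λp. 2) q) | E={u↦2, q↦0} | S={0↦4, 1↦-4, 2↦4} | K=[let u]]
10. [C=(λp. 2) | E={u↦2, q↦0} | S={0↦4, 1↦-4, 2↦4} | K=[arg :: let u]]
11. [C=q | E={u↦2, q↦0} | S={0↦4, 1↦-4, 2↦4} | K=[fun :: let u]]
12. [C=2 | E={p↦3, u↦2, q↦0} | S={0↦4, 1↦-4, 2↦4, 3↦4} | K=[let u]]
13. [C=(let y = (q - -1) in u) | E={u↦4, q↦0} | S={0↦4, 1↦-4, 2↦4, 3↦4, 4↦2} | K=∅]
14. [C=(q - -1) | E={u↦4, q↦0} | S={0↦4, 1↦-4, 2↦4, 3↦4, 4↦2} | K=[let y]]
15. [C=q | E={u↦4, q↦0} | S={0↦4, 1↦-4, 2↦4, 3↦4, 4↦2} | K=[subR :: let y]]
16. [C=-1 | E={u↦4, q↦0} | S={0↦4, 1↦-4, 2↦4, 3↦4, 4↦2} | K=[subL(4) :: let y]]
17. [C=u | E={y↦5, u↦4, q↦0} | S={0↦4, 1↦-4, 2↦4, 3↦4, 4↦2, 5↦5} | K=∅]
→ final value 2

Answer: 2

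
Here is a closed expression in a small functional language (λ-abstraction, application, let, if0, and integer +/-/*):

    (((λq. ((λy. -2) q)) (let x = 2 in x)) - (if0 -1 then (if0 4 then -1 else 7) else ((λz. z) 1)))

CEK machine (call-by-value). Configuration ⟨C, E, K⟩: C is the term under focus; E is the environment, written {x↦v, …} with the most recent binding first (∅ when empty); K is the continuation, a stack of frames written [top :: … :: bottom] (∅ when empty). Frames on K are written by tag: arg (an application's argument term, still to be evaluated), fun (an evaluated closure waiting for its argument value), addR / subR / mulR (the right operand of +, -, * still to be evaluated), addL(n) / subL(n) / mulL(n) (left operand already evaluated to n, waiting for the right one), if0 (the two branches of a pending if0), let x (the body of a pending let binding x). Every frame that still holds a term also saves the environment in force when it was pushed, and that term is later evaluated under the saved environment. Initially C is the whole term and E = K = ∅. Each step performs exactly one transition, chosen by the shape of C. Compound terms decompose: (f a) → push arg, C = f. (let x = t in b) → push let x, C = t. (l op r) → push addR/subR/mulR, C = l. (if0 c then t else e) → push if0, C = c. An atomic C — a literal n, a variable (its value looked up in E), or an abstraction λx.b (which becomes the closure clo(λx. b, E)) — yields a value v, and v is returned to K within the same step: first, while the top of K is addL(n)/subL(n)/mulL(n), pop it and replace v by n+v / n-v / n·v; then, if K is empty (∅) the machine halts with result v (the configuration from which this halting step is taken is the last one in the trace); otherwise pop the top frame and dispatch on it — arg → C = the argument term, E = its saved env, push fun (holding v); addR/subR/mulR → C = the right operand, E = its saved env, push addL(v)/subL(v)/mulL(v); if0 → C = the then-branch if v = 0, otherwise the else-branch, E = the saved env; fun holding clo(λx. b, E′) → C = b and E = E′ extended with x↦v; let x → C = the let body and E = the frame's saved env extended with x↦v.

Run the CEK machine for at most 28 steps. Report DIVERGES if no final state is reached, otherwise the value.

Answer: -3

Machine steps:
0. [C=(((λq. ((λy. -2) q)) (let x = 2 in x)) - (if0 -1 then (if0 4 then -1 else 7) else ((λz. z) 1))) | E=∅ | K=∅]
1. [C=((λq. ((λy. -2) q)) (let x = 2 in x)) | E=∅ | K=[subR]]
2. [C=(λq. ((λy. -2) q)) | E=∅ | K=[arg :: subR]]
3. [C=(let x = 2 in x) | E=∅ | K=[fun :: subR]]
4. [C=2 | E=∅ | K=[let x :: fun :: subR]]
5. [C=x | E={x↦2} | K=[fun :: subR]]
6. [C=((λy. -2) q) | E={q↦2} | K=[subR]]
7. [C=(λy. -2) | E={q↦2} | K=[arg :: subR]]
8. [C=q | E={q↦2} | K=[fun :: subR]]
9. [C=-2 | E={y↦2, q↦2} | K=[subR]]
10. [C=(if0 -1 then (if0 4 then -1 else 7) else ((λz. z) 1)) | E=∅ | K=[subL(-2)]]
11. [C=-1 | E=∅ | K=[if0 :: subL(-2)]]
12. [C=((λz. z) 1) | E=∅ | K=[subL(-2)]]
13. [C=(λz. z) | E=∅ | K=[arg :: subL(-2)]]
14. [C=1 | E=∅ | K=[fun :: subL(-2)]]
15. [C=z | E={z↦1} | K=[subL(-2)]]
→ final value -3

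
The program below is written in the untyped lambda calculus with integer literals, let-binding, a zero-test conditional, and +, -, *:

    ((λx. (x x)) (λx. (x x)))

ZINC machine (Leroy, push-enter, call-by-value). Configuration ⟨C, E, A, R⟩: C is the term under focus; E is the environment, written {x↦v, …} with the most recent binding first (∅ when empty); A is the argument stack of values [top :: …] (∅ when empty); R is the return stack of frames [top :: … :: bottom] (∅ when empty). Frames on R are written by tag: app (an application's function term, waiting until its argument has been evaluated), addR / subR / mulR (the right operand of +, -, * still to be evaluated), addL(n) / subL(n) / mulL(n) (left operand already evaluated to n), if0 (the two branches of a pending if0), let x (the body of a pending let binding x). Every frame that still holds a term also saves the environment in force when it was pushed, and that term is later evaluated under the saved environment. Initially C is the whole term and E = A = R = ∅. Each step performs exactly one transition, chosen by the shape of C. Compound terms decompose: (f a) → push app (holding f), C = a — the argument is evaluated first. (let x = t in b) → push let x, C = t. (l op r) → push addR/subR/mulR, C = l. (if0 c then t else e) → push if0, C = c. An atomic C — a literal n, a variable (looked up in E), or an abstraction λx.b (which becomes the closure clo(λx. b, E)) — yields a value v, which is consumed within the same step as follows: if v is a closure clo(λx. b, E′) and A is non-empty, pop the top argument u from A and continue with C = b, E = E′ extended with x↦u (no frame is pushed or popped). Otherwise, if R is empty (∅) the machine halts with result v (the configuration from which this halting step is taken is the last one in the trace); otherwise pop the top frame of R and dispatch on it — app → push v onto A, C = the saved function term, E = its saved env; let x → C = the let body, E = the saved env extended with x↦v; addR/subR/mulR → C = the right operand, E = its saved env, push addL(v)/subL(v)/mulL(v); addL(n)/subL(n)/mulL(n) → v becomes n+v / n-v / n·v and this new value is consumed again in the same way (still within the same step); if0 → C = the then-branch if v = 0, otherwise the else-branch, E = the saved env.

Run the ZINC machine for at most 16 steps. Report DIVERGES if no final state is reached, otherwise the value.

0. [C=((λx. (x x)) (λx. (x x))) | E=∅ | A=∅ | R=∅]
1. [C=(λx. (x x)) | E=∅ | A=∅ | R=[app]]
2. [C=(λx. (x x)) | E=∅ | A=[clo(λx. (x x), ∅)] | R=∅]
3. [C=(x x) | E={x↦clo(λx. (x x), ∅)} | A=∅ | R=∅]
4. [C=x | E={x↦clo(λx. (x x), ∅)} | A=∅ | R=[app]]
5. [C=x | E={x↦clo(λx. (x x), ∅)} | A=[clo(λx. (x x), ∅)] | R=∅]
… configuration repeats with period 3 (steps 3–5 recur indefinitely) …

Answer: DIVERGES (no final state within 16 steps)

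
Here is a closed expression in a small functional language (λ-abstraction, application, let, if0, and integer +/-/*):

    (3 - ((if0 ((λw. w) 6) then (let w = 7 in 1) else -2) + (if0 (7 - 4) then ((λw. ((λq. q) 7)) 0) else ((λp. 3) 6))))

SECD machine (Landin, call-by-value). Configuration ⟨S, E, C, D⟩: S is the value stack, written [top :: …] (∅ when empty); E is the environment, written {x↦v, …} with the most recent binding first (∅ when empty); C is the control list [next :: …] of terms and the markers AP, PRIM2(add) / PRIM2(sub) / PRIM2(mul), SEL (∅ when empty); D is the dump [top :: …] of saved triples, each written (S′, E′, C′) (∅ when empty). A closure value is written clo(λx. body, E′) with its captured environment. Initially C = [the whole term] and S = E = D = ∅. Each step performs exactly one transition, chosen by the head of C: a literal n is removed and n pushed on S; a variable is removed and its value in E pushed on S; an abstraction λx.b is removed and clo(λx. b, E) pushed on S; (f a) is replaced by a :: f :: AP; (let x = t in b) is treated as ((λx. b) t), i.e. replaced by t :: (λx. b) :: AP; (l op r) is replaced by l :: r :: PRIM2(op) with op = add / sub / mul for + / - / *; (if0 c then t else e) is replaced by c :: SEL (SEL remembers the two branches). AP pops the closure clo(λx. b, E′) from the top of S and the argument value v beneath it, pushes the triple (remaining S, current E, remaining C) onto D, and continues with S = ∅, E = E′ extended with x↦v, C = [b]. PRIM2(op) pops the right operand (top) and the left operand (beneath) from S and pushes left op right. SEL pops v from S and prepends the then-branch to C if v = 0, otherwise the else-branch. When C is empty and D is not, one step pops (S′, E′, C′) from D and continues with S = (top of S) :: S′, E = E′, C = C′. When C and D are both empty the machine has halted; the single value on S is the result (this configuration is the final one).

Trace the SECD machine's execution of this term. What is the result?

Answer: 2

Machine steps:
t=0: ⟨S=∅; E=∅; C=[(3 - ((if0 ((λw. w) 6) then (let w = 7 in 1) else -2) + (if0 (7 - 4) then ((λw. ((λq. q) 7)) 0) else ((λp. 3) 6))))]; D=∅⟩
t=1: ⟨S=∅; E=∅; C=[3 :: ((if0 ((λw. w) 6) then (let w = 7 in 1) else -2) + (if0 (7 - 4) then ((λw. ((λq. q) 7)) 0) else ((λp. 3) 6))) :: PRIM2(sub)]; D=∅⟩
t=2: ⟨S=[3]; E=∅; C=[((if0 ((λw. w) 6) then (let w = 7 in 1) else -2) + (if0 (7 - 4) then ((λw. ((λq. q) 7)) 0) else ((λp. 3) 6))) :: PRIM2(sub)]; D=∅⟩
t=3: ⟨S=[3]; E=∅; C=[(if0 ((λw. w) 6) then (let w = 7 in 1) else -2) :: (if0 (7 - 4) then ((λw. ((λq. q) 7)) 0) else ((λp. 3) 6)) :: PRIM2(add) :: PRIM2(sub)]; D=∅⟩
t=4: ⟨S=[3]; E=∅; C=[((λw. w) 6) :: SEL :: (if0 (7 - 4) then ((λw. ((λq. q) 7)) 0) else ((λp. 3) 6)) :: PRIM2(add) :: PRIM2(sub)]; D=∅⟩
t=5: ⟨S=[3]; E=∅; C=[6 :: (λw. w) :: AP :: SEL :: (if0 (7 - 4) then ((λw. ((λq. q) 7)) 0) else ((λp. 3) 6)) :: PRIM2(add) :: PRIM2(sub)]; D=∅⟩
t=6: ⟨S=[6 :: 3]; E=∅; C=[(λw. w) :: AP :: SEL :: (if0 (7 - 4) then ((λw. ((λq. q) 7)) 0) else ((λp. 3) 6)) :: PRIM2(add) :: PRIM2(sub)]; D=∅⟩
t=7: ⟨S=[clo(λw. w, ∅) :: 6 :: 3]; E=∅; C=[AP :: SEL :: (if0 (7 - 4) then ((λw. ((λq. q) 7)) 0) else ((λp. 3) 6)) :: PRIM2(add) :: PRIM2(sub)]; D=∅⟩
t=8: ⟨S=∅; E={w↦6}; C=[w]; D=[([3], ∅, [SEL :: (if0 (7 - 4) then ((λw. ((λq. q) 7)) 0) else ((λp. 3) 6)) :: PRIM2(add) :: PRIM2(sub)])]⟩
t=9: ⟨S=[6]; E={w↦6}; C=∅; D=[([3], ∅, [SEL :: (if0 (7 - 4) then ((λw. ((λq. q) 7)) 0) else ((λp. 3) 6)) :: PRIM2(add) :: PRIM2(sub)])]⟩
t=10: ⟨S=[6 :: 3]; E=∅; C=[SEL :: (if0 (7 - 4) then ((λw. ((λq. q) 7)) 0) else ((λp. 3) 6)) :: PRIM2(add) :: PRIM2(sub)]; D=∅⟩
t=11: ⟨S=[3]; E=∅; C=[-2 :: (if0 (7 - 4) then ((λw. ((λq. q) 7)) 0) else ((λp. 3) 6)) :: PRIM2(add) :: PRIM2(sub)]; D=∅⟩
t=12: ⟨S=[-2 :: 3]; E=∅; C=[(if0 (7 - 4) then ((λw. ((λq. q) 7)) 0) else ((λp. 3) 6)) :: PRIM2(add) :: PRIM2(sub)]; D=∅⟩
t=13: ⟨S=[-2 :: 3]; E=∅; C=[(7 - 4) :: SEL :: PRIM2(add) :: PRIM2(sub)]; D=∅⟩
t=14: ⟨S=[-2 :: 3]; E=∅; C=[7 :: 4 :: PRIM2(sub) :: SEL :: PRIM2(add) :: PRIM2(sub)]; D=∅⟩
t=15: ⟨S=[7 :: -2 :: 3]; E=∅; C=[4 :: PRIM2(sub) :: SEL :: PRIM2(add) :: PRIM2(sub)]; D=∅⟩
t=16: ⟨S=[4 :: 7 :: -2 :: 3]; E=∅; C=[PRIM2(sub) :: SEL :: PRIM2(add) :: PRIM2(sub)]; D=∅⟩
t=17: ⟨S=[3 :: -2 :: 3]; E=∅; C=[SEL :: PRIM2(add) :: PRIM2(sub)]; D=∅⟩
t=18: ⟨S=[-2 :: 3]; E=∅; C=[((λp. 3) 6) :: PRIM2(add) :: PRIM2(sub)]; D=∅⟩
t=19: ⟨S=[-2 :: 3]; E=∅; C=[6 :: (λp. 3) :: AP :: PRIM2(add) :: PRIM2(sub)]; D=∅⟩
t=20: ⟨S=[6 :: -2 :: 3]; E=∅; C=[(λp. 3) :: AP :: PRIM2(add) :: PRIM2(sub)]; D=∅⟩
t=21: ⟨S=[clo(λp. 3, ∅) :: 6 :: -2 :: 3]; E=∅; C=[AP :: PRIM2(add) :: PRIM2(sub)]; D=∅⟩
t=22: ⟨S=∅; E={p↦6}; C=[3]; D=[([-2 :: 3], ∅, [PRIM2(add) :: PRIM2(sub)])]⟩
t=23: ⟨S=[3]; E={p↦6}; C=∅; D=[([-2 :: 3], ∅, [PRIM2(add) :: PRIM2(sub)])]⟩
t=24: ⟨S=[3 :: -2 :: 3]; E=∅; C=[PRIM2(add) :: PRIM2(sub)]; D=∅⟩
t=25: ⟨S=[1 :: 3]; E=∅; C=[PRIM2(sub)]; D=∅⟩
t=26: ⟨S=[2]; E=∅; C=∅; D=∅⟩
→ final value 2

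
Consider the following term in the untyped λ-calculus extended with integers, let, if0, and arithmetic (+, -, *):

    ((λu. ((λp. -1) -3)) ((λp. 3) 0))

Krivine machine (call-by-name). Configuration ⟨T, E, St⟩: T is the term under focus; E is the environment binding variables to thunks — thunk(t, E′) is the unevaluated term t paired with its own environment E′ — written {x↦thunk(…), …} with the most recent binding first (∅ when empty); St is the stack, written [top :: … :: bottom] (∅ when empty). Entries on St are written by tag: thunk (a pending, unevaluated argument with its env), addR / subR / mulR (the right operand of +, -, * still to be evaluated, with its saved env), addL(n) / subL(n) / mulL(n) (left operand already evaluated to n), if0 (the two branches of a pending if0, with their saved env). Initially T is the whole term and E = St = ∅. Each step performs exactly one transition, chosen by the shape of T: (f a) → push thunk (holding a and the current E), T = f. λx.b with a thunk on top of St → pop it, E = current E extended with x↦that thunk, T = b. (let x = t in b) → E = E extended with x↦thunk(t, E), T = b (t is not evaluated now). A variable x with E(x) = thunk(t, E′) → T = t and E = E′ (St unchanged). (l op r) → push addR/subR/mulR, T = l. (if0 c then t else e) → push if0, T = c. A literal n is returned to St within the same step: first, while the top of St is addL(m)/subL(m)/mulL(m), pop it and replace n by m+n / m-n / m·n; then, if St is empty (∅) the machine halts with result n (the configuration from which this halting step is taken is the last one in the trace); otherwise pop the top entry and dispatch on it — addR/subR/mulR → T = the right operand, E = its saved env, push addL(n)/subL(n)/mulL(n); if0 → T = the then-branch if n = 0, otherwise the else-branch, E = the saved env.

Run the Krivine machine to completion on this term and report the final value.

Answer: -1

Machine steps:
step 0: ⟨T=((λu. ((λp. -1) -3)) ((λp. 3) 0)); E=∅; St=∅⟩
step 1: ⟨T=(λu. ((λp. -1) -3)); E=∅; St=[thunk]⟩
step 2: ⟨T=((λp. -1) -3); E={u↦thunk(((λp. 3) 0), ∅)}; St=∅⟩
step 3: ⟨T=(λp. -1); E={u↦thunk(((λp. 3) 0), ∅)}; St=[thunk]⟩
step 4: ⟨T=-1; E={p↦thunk(-3, {u↦thunk(((λp. 3) 0), ∅)}), u↦thunk(((λp. 3) 0), ∅)}; St=∅⟩
→ final value -1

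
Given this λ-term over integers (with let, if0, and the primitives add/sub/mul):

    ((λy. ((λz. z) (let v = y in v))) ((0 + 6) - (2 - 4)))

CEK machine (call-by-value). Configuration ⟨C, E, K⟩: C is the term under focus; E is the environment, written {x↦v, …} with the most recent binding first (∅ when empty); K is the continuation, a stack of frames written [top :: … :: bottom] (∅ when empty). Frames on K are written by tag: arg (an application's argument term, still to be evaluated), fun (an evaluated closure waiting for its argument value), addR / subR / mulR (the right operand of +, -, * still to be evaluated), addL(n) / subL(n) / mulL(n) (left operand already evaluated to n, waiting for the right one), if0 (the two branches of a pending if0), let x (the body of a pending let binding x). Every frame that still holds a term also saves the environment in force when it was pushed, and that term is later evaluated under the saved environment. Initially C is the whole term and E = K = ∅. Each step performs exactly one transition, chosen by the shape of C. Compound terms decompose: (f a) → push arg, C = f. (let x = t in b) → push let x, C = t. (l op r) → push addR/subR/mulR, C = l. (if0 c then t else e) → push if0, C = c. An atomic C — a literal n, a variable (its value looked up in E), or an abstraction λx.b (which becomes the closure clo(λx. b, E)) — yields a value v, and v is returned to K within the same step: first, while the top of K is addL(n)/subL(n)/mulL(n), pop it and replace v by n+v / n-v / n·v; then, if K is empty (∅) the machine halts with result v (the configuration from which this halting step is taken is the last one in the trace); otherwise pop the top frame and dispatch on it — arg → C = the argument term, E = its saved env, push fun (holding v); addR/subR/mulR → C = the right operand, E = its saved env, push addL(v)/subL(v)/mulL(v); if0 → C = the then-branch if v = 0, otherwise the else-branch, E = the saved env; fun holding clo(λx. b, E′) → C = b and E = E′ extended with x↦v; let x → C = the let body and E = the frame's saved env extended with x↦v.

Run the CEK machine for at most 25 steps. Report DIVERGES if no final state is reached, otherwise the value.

Answer: 8

Derivation:
[0] ⟨C=((λy. ((λz. z) (let v = y in v))) ((0 + 6) - (2 - 4))); E=∅; K=∅⟩
[1] ⟨C=(λy. ((λz. z) (let v = y in v))); E=∅; K=[arg]⟩
[2] ⟨C=((0 + 6) - (2 - 4)); E=∅; K=[fun]⟩
[3] ⟨C=(0 + 6); E=∅; K=[subR :: fun]⟩
[4] ⟨C=0; E=∅; K=[addR :: subR :: fun]⟩
[5] ⟨C=6; E=∅; K=[addL(0) :: subR :: fun]⟩
[6] ⟨C=(2 - 4); E=∅; K=[subL(6) :: fun]⟩
[7] ⟨C=2; E=∅; K=[subR :: subL(6) :: fun]⟩
[8] ⟨C=4; E=∅; K=[subL(2) :: subL(6) :: fun]⟩
[9] ⟨C=((λz. z) (let v = y in v)); E={y↦8}; K=∅⟩
[10] ⟨C=(λz. z); E={y↦8}; K=[arg]⟩
[11] ⟨C=(let v = y in v); E={y↦8}; K=[fun]⟩
[12] ⟨C=y; E={y↦8}; K=[let v :: fun]⟩
[13] ⟨C=v; E={v↦8, y↦8}; K=[fun]⟩
[14] ⟨C=z; E={z↦8, y↦8}; K=∅⟩
→ final value 8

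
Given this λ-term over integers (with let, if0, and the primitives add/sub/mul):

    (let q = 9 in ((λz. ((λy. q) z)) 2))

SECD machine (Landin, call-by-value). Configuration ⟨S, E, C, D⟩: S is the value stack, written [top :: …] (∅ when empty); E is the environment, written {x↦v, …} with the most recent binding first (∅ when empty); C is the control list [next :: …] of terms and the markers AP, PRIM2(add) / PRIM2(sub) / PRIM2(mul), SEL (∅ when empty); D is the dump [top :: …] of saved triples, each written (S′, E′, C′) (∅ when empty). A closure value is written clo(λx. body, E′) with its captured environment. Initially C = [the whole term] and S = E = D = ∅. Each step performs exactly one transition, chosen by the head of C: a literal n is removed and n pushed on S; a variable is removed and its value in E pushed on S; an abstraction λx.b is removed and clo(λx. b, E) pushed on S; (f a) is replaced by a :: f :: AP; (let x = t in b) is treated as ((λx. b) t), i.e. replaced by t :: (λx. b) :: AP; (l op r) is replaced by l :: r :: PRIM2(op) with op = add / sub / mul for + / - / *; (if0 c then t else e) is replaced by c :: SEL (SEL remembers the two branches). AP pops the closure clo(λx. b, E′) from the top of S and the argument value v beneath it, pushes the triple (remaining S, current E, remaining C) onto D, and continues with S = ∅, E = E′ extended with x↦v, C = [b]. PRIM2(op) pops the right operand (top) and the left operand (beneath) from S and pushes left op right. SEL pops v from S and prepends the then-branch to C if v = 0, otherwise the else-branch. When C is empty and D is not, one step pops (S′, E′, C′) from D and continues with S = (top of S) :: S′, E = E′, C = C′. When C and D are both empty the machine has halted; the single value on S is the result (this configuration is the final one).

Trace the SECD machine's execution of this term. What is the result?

step 0: [S=∅ | E=∅ | C=[(let q = 9 in ((λz. ((λy. q) z)) 2))] | D=∅]
step 1: [S=∅ | E=∅ | C=[9 :: (λq. ((λz. ((λy. q) z)) 2)) :: AP] | D=∅]
step 2: [S=[9] | E=∅ | C=[(λq. ((λz. ((λy. q) z)) 2)) :: AP] | D=∅]
step 3: [S=[clo(λq. ((λz. ((λy. q) z)) 2), ∅) :: 9] | E=∅ | C=[AP] | D=∅]
step 4: [S=∅ | E={q↦9} | C=[((λz. ((λy. q) z)) 2)] | D=[(∅, ∅, ∅)]]
step 5: [S=∅ | E={q↦9} | C=[2 :: (λz. ((λy. q) z)) :: AP] | D=[(∅, ∅, ∅)]]
step 6: [S=[2] | E={q↦9} | C=[(λz. ((λy. q) z)) :: AP] | D=[(∅, ∅, ∅)]]
step 7: [S=[clo(λz. ((λy. q) z), {q↦9}) :: 2] | E={q↦9} | C=[AP] | D=[(∅, ∅, ∅)]]
step 8: [S=∅ | E={z↦2, q↦9} | C=[((λy. q) z)] | D=[(∅, {q↦9}, ∅) :: (∅, ∅, ∅)]]
step 9: [S=∅ | E={z↦2, q↦9} | C=[z :: (λy. q) :: AP] | D=[(∅, {q↦9}, ∅) :: (∅, ∅, ∅)]]
step 10: [S=[2] | E={z↦2, q↦9} | C=[(λy. q) :: AP] | D=[(∅, {q↦9}, ∅) :: (∅, ∅, ∅)]]
step 11: [S=[clo(λy. q, {z↦2, q↦9}) :: 2] | E={z↦2, q↦9} | C=[AP] | D=[(∅, {q↦9}, ∅) :: (∅, ∅, ∅)]]
step 12: [S=∅ | E={y↦2, z↦2, q↦9} | C=[q] | D=[(∅, {z↦2, q↦9}, ∅) :: (∅, {q↦9}, ∅) :: (∅, ∅, ∅)]]
step 13: [S=[9] | E={y↦2, z↦2, q↦9} | C=∅ | D=[(∅, {z↦2, q↦9}, ∅) :: (∅, {q↦9}, ∅) :: (∅, ∅, ∅)]]
step 14: [S=[9] | E={z↦2, q↦9} | C=∅ | D=[(∅, {q↦9}, ∅) :: (∅, ∅, ∅)]]
step 15: [S=[9] | E={q↦9} | C=∅ | D=[(∅, ∅, ∅)]]
step 16: [S=[9] | E=∅ | C=∅ | D=∅]
→ final value 9

Answer: 9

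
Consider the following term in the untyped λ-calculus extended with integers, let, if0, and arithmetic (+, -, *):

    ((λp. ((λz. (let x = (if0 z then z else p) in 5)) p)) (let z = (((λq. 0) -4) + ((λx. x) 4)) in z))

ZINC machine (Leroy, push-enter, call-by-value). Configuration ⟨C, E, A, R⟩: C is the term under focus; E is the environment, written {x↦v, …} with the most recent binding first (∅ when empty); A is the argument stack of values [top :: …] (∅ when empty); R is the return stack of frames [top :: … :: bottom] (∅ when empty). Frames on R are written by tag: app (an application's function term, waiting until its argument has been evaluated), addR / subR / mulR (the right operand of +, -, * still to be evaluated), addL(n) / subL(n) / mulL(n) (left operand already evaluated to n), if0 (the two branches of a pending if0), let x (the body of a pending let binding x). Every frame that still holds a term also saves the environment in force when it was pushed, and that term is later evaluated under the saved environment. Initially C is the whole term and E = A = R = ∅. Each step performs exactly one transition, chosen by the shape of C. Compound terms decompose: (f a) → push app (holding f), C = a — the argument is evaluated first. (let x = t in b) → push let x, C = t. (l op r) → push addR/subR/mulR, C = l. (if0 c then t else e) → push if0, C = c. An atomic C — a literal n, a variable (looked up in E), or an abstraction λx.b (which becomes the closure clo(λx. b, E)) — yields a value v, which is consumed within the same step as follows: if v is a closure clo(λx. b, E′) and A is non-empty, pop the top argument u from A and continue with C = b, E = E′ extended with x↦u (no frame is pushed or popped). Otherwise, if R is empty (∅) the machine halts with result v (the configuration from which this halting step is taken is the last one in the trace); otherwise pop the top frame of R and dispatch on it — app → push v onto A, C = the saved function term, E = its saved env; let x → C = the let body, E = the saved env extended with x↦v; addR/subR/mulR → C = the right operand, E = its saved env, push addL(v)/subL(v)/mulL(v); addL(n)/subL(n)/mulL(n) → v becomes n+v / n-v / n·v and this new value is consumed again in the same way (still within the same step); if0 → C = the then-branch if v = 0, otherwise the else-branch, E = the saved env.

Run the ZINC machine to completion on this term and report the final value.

Answer: 5

Derivation:
[0] [C=((λp. ((λz. (let x = (if0 z then z else p) in 5)) p)) (let z = (((λq. 0) -4) + ((λx. x) 4)) in z)) | E=∅ | A=∅ | R=∅]
[1] [C=(let z = (((λq. 0) -4) + ((λx. x) 4)) in z) | E=∅ | A=∅ | R=[app]]
[2] [C=(((λq. 0) -4) + ((λx. x) 4)) | E=∅ | A=∅ | R=[let z :: app]]
[3] [C=((λq. 0) -4) | E=∅ | A=∅ | R=[addR :: let z :: app]]
[4] [C=-4 | E=∅ | A=∅ | R=[app :: addR :: let z :: app]]
[5] [C=(λq. 0) | E=∅ | A=[-4] | R=[addR :: let z :: app]]
[6] [C=0 | E={q↦-4} | A=∅ | R=[addR :: let z :: app]]
[7] [C=((λx. x) 4) | E=∅ | A=∅ | R=[addL(0) :: let z :: app]]
[8] [C=4 | E=∅ | A=∅ | R=[app :: addL(0) :: let z :: app]]
[9] [C=(λx. x) | E=∅ | A=[4] | R=[addL(0) :: let z :: app]]
[10] [C=x | E={x↦4} | A=∅ | R=[addL(0) :: let z :: app]]
[11] [C=z | E={z↦4} | A=∅ | R=[app]]
[12] [C=(λp. ((λz. (let x = (if0 z then z else p) in 5)) p)) | E=∅ | A=[4] | R=∅]
[13] [C=((λz. (let x = (if0 z then z else p) in 5)) p) | E={p↦4} | A=∅ | R=∅]
[14] [C=p | E={p↦4} | A=∅ | R=[app]]
[15] [C=(λz. (let x = (if0 z then z else p) in 5)) | E={p↦4} | A=[4] | R=∅]
[16] [C=(let x = (if0 z then z else p) in 5) | E={z↦4, p↦4} | A=∅ | R=∅]
[17] [C=(if0 z then z else p) | E={z↦4, p↦4} | A=∅ | R=[let x]]
[18] [C=z | E={z↦4, p↦4} | A=∅ | R=[if0 :: let x]]
[19] [C=p | E={z↦4, p↦4} | A=∅ | R=[let x]]
[20] [C=5 | E={x↦4, z↦4, p↦4} | A=∅ | R=∅]
→ final value 5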